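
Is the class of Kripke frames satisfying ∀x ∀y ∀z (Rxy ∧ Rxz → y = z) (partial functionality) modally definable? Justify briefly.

Yes: it is partial functionality, defined by the CD schema ◇p → □p.
Suppose ◇p→□p is valid. Take Rxy, Rxz and set V(p)={y}. Then ◇p at x, so □p at x, so p at z, i.e. z=y.

Yes — defined by ◇p → □p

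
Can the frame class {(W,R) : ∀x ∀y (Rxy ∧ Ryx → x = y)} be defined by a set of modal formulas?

Modal frame validity is preserved under surjective bounded morphisms.
The 8-cycle (worlds w0,w1,w2,w3,w4,w5,w6,w7 with w0→w1→w2→w3→w4→w5→w6→w7→w0) is antisymmetric. Sending even-indexed worlds to • and odd-indexed worlds to ∘ is a surjective bounded morphism onto the two-world frame with •↔∘, which is not antisymmetric.
So the class is not modally definable.

No — not modally definable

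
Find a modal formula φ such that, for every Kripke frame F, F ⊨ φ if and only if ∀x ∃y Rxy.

The condition is seriality. The D schema □r → ◇r defines it.
Suppose □r→◇r is valid. At any x set V(r)=W. Then □r at x, so ◇r at x, so x has a successor.

□r → ◇r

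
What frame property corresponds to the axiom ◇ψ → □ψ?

Suppose ◇ψ→□ψ is valid. Take Rxy, Rxz and set V(ψ)={y}. Then ◇ψ at x, so □ψ at x, so ψ at z, i.e. z=y.

Partial functionality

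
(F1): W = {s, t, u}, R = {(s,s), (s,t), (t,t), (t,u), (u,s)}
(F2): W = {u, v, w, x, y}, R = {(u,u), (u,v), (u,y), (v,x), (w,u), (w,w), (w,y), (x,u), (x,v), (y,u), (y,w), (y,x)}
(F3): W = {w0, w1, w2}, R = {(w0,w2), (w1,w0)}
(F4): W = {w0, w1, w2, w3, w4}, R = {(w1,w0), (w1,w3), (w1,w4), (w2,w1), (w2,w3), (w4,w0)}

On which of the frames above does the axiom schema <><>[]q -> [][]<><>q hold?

(F1)

The schema corresponds to a generalized confluence (Geach) condition: forall x forall y forall z ((x R^2 y & x R^2 z) -> exists w (yRw & z R^2 w)).
(F1): ✓.
(F2): fails — uR²v, uR²v but no t with vRt and vR²t.
(F3): fails — w1R²w2, w1R²w2 but no w with w2Rw and w2R²w.
(F4): fails — w1R²w0, w1R²w0 but no w with w0Rw and w0R²w.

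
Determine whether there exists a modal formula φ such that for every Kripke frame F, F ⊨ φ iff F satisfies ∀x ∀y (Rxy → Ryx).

Yes: it is symmetry, defined by the B schema q → □◇q.
Suppose q→□◇q is valid. Take Rxy and set V(q)={x}. Then q at x, so □◇q at x, so ◇q at y, so some z with Ryz has q; z=x, i.e. Ryx.

Definable; q → □◇q defines it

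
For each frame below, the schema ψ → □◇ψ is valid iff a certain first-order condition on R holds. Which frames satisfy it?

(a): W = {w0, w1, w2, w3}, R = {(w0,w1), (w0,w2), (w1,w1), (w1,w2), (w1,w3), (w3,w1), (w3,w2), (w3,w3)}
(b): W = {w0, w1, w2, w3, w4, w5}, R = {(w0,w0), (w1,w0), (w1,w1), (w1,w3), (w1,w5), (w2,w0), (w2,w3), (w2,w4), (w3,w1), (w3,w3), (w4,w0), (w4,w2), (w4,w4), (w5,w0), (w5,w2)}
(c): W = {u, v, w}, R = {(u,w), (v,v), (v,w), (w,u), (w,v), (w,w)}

(c)

This is the axiom for symmetry; its first-order frame correspondent is ∀x ∀y (Rxy → Ryx).
(a): fails — Rw1w2 but not Rw2w1.
(b): fails — Rw1w5 but not Rw5w1.
(c): condition met.
Valid on: (c).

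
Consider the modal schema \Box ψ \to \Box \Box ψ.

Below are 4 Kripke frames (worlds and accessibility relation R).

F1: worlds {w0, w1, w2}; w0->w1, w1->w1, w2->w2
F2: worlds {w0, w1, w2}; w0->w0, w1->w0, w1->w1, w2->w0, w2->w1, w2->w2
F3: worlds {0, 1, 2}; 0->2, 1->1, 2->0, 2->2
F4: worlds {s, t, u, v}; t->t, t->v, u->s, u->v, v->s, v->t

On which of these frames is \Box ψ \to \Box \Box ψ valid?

This is the axiom for transitivity; its first-order frame correspondent is \forall x \forall y \forall z (Rxy \wedge Ryz \to Rxz).
F1: condition met.
F2: condition met.
F3: fails — R02 and R20 but not R00.
F4: fails — Ruv and Rvt but not Rut.

F1, F2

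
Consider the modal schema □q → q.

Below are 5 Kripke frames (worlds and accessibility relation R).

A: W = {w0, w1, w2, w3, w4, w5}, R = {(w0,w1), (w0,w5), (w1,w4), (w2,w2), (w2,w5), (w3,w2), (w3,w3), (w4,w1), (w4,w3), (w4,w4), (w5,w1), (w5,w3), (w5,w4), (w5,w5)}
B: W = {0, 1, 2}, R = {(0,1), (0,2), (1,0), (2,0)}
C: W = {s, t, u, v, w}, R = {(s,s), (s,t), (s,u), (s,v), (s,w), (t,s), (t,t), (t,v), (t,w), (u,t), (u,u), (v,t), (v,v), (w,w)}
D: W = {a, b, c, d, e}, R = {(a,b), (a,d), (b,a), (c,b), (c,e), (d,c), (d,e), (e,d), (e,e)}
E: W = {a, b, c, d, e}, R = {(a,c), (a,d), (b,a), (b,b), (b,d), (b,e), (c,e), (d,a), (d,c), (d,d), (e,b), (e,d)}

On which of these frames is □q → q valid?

This is the axiom for reflexivity; its first-order frame correspondent is ∀x Rxx.
A: fails — world w0 does not see itself.
B: fails — world 0 does not see itself.
C: condition met.
D: fails — world a does not see itself.
E: fails — world a does not see itself.
Valid on: C.

C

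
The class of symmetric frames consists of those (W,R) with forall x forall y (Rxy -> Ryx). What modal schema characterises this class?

This is symmetry; the standard corresponding axiom is B: s → □◇s.
Suppose s→□◇s is valid. Take Rxy and set V(s)={x}. Then s at x, so □◇s at x, so ◇s at y, so some z with Ryz has s; z=x, i.e. Ryx.

s → □◇s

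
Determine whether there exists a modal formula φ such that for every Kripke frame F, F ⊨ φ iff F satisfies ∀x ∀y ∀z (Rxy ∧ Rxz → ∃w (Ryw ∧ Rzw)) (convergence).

Yes, by ◇□q → □◇q

The condition is convergence. A defining modal formula is ◇□q → □◇q.
Suppose ◇□q→□◇q is valid. Take Rxy, Rxz and set V(q)={w : Ryw}. Then □q at y so ◇□q at x, so □◇q at x, so ◇q at z, giving w with Rzw and Ryw.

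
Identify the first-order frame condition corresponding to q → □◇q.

Symmetry

Suppose q→□◇q is valid. Take Rxy and set V(q)={x}. Then q at x, so □◇q at x, so ◇q at y, so some z with Ryz has q; z=x, i.e. Ryx.
Conversely, any frame satisfying ∀x ∀y (Rxy → Ryx) validates the schema.
Frame condition: ∀x ∀y (Rxy → Ryx).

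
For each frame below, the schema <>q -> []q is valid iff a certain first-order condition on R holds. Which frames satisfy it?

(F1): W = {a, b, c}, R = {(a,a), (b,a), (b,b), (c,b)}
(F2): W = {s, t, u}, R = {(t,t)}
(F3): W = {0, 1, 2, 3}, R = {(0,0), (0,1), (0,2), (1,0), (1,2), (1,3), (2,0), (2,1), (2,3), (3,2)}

Frame correspondent (Sahlqvist): forall x forall y forall z (Rxy & Rxz -> y = z) — i.e. partial functionality.
(F1): fails — b sees both a and b.
(F2): condition met.
(F3): fails — 0 sees both 0 and 1.
Valid on: (F2).

(F2)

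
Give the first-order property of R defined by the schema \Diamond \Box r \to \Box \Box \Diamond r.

This is a Sahlqvist (Geach-type) schema ◇^1□^1r → □^2◇^1r.
Minimal-valuation argument: fix x; take any y with xR^1y and any z with xR^2z. Set V(r) to the set of worlds R-reachable from y in exactly 1 step. Then □^1r holds at y, so the antecedent holds at x; validity forces ◇^1r at z, giving a w with zR^1w and yR^1w.
First-order correspondent: \forall x \forall y \forall z ((xRy \wedge x R^2 z) \to \exists w (yRw \wedge zRw)).

\forall x \forall y \forall z ((xRy \wedge x R^2 z) \to \exists w (yRw \wedge zRw))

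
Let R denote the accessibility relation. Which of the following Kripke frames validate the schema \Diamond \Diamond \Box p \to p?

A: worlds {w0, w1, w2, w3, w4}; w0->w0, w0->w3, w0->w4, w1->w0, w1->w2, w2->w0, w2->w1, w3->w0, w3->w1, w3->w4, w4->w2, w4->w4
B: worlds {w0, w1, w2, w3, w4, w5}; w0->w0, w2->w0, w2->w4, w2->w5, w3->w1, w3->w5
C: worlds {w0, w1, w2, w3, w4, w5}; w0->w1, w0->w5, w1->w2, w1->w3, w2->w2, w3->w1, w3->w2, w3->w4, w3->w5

none

Frame correspondent (Sahlqvist): \forall x \forall y (x R^2 y \to \exists w (yRw \wedge x = w)) — i.e. a generalized confluence (Geach) condition.
A: fails — w0R²w4 but no w with w4Rw and w0=w.
B: fails — w2R²w0 but no w with w0Rw and w2=w.
C: fails — w0R²w2 but no w with w2Rw and w0=w.
Valid on no frame.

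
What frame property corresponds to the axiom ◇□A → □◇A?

Suppose ◇□A→□◇A is valid. Take Rxy, Rxz and set V(A)={w : Ryw}. Then □A at y so ◇□A at x, so □◇A at x, so ◇A at z, giving w with Rzw and Ryw.

convergence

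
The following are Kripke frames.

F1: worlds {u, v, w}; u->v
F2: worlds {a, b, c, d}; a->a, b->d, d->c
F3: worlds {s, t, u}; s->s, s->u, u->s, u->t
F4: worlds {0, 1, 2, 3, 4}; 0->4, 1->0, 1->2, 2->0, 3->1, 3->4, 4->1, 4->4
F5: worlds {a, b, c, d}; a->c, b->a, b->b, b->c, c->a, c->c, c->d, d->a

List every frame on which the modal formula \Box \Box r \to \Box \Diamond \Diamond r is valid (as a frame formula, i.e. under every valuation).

F4, F5

This is the axiom for a generalized confluence (Geach) condition; its first-order frame correspondent is \forall x \forall z (xRz \to \exists w (x R^2 w \wedge z R^2 w)).
F1: fails — uRv but no t with uR²t and vR²t.
F2: fails — bRd but no w with bR²w and dR²w.
F3: fails — uRt but no w with uR²w and tR²w.
F4: satisfies the condition.
F5: satisfies the condition.
Valid on: F4, F5.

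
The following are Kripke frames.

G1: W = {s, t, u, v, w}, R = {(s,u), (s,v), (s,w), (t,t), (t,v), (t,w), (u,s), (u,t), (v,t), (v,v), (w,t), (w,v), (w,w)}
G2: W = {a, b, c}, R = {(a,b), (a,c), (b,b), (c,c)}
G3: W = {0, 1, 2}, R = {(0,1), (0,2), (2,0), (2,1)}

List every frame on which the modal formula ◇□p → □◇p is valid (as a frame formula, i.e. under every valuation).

This is the axiom for convergence; its first-order frame correspondent is ∀x ∀y ∀z (Rxy ∧ Rxz → ∃w (Ryw ∧ Rzw)).
G1: condition met.
G2: fails — Rac and Rab but c and b have no common successor.
G3: fails — R01 and R01 but 1 and 1 have no common successor.

G1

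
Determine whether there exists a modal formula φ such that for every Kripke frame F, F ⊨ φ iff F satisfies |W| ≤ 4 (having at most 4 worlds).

Modal frame validity is preserved under disjoint unions.
Any modal formula valid on each of 5 disjoint one-world frames is valid on their disjoint union (validity is preserved under disjoint unions). Each one-world frame has |W|=1≤4, but the union has |W|=5.
Hence having at most 4 worlds is not modally definable.

No — not modally definable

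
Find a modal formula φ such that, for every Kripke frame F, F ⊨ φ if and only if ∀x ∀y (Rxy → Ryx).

s → □◇s

This is symmetry; the standard corresponding axiom is B: s → □◇s.
Suppose s→□◇s is valid. Take Rxy and set V(s)={x}. Then s at x, so □◇s at x, so ◇s at y, so some z with Ryz has s; z=x, i.e. Ryx.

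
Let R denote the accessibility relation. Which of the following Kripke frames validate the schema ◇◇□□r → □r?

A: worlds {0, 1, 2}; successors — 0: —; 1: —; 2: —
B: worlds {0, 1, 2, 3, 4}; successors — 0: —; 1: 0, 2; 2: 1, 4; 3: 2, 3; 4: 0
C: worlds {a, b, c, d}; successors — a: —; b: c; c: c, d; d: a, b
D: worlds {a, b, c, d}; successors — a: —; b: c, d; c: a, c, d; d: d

This is the axiom for a generalized confluence (Geach) condition; its first-order frame correspondent is ∀x ∀y ∀z ((xR²y ∧ xRz) → ∃w (yR²w ∧ z = w)).
A: condition met.
B: fails — 1R²1, 1R0 but no w with 1R²w and 0=w.
C: fails — cR²a, cRc but no w with aR²w and c=w.
D: fails — bR²a, bRc but no w with aR²w and c=w.

A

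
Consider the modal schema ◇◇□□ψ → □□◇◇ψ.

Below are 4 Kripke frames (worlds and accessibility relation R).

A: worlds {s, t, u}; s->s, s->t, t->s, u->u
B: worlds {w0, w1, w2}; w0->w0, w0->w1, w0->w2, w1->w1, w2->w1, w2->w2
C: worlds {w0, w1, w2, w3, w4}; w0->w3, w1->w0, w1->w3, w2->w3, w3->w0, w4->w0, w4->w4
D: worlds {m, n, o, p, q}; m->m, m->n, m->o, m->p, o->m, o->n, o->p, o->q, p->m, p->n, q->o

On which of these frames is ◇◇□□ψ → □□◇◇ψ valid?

A, B

This is the axiom for a generalized confluence (Geach) condition; its first-order frame correspondent is ∀x ∀y ∀z ((xR²y ∧ xR²z) → ∃w (yR²w ∧ zR²w)).
A: condition met.
B: condition met.
C: fails — w1R²w0, w1R²w3 but no w with w0R²w and w3R²w.
D: fails — mR²m, mR²n but no w with mR²w and nR²w.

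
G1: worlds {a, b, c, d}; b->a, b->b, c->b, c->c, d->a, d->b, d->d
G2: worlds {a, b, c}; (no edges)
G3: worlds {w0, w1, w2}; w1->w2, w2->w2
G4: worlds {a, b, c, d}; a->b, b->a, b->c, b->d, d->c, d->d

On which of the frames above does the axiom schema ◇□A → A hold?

Frame correspondent (Sahlqvist): ∀x ∀y (Rxy → Ryx) — i.e. symmetry.
G1: fails — Rba but not Rab.
G2: ✓.
G3: fails — Rw1w2 but not Rw2w1.
G4: fails — Rbc but not Rcb.

G2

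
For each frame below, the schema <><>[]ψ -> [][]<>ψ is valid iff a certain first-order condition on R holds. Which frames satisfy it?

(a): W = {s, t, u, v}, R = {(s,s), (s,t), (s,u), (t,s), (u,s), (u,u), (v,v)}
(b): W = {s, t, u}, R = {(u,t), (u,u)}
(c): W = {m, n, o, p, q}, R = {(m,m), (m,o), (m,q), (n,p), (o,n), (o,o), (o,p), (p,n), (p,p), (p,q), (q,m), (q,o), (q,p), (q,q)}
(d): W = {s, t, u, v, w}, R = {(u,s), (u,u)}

Frame correspondent (Sahlqvist): forall x forall y forall z ((x R^2 y & x R^2 z) -> exists w (yRw & zRw)) — i.e. a generalized confluence (Geach) condition.
(a): holds.
(b): fails — uR²t, uR²t but no w with tRw and tRw.
(c): fails — mR²m, mR²n but no w with mRw and nRw.
(d): fails — uR²s, uR²s but no w* with sRw* and sRw*.
Valid on: (a).

(a)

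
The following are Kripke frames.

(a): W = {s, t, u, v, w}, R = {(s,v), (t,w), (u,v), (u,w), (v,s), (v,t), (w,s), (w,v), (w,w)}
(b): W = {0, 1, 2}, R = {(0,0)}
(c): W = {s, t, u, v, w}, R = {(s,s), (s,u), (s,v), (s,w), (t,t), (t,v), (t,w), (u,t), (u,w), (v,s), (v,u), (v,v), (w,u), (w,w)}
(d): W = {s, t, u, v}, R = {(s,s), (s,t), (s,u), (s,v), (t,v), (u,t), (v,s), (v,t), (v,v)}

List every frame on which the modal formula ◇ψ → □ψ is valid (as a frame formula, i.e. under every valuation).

Frame correspondent (Sahlqvist): ∀x ∀y ∀z (Rxy ∧ Rxz → y = z) — i.e. partial functionality.
(a): fails — u sees both v and w.
(b): holds.
(c): fails — s sees both s and u.
(d): fails — s sees both s and t.
Valid on: (b).

(b)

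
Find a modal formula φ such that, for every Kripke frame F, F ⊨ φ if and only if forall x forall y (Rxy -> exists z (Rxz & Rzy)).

A defining formula is □□q → □q (the C4 axiom).
Suppose □□q→□q is valid. Take Rxy and set V(q)={w : xR²w}. Then □□q at x, so □q at x, so q at y, i.e. ∃z(Rxz∧Rzy).

□□q → □q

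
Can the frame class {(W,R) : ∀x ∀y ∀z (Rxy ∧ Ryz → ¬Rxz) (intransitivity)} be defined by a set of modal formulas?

If a class were modally definable it would be closed under surjective bounded morphisms (Goldblatt–Thomason).
The 5-cycle (worlds w0,w1,w2,w3,w4 with w0→w1→w2→w3→w4→w0) is intransitive. Mapping every world to a single reflexive point • is a surjective bounded morphism; the reflexive point is not intransitive (R••∧R•• but R••).
Hence intransitivity is not modally definable.

No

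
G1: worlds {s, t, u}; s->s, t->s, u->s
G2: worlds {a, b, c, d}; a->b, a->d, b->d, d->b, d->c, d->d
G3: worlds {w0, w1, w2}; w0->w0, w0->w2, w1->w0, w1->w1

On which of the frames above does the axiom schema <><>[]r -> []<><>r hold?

This is the axiom for a generalized confluence (Geach) condition; its first-order frame correspondent is forall x forall y forall z ((x R^2 y & xRz) -> exists w (yRw & z R^2 w)).
G1: condition met.
G2: fails — aR²c, aRb but no w with cRw and bR²w.
G3: fails — w0R²w0, w0Rw2 but no w with w0Rw and w2R²w.
Valid on: G1.

G1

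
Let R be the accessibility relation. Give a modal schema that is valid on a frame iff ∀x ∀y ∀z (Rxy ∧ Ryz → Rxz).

□s → □□s

A defining formula is □s → □□s (the 4 axiom).
Suppose □s→□□s is valid. Take Rxy, Ryz and set V(s)={w : Rxw}. Then □s at x, so □□s at x, so □s at y, so s at z, i.e. Rxz.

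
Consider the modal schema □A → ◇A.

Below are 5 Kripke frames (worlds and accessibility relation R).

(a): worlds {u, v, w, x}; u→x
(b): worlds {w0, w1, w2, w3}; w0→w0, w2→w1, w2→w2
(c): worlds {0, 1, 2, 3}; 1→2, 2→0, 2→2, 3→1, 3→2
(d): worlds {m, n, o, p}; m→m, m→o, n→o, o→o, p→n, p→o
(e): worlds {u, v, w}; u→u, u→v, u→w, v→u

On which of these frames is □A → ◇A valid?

(d)

This is the axiom for seriality; its first-order frame correspondent is ∀x ∃y Rxy.
(a): fails — world v has no successor.
(b): fails — world w1 has no successor.
(c): fails — world 0 has no successor.
(d): ✓.
(e): fails — world w has no successor.
Valid on: (d).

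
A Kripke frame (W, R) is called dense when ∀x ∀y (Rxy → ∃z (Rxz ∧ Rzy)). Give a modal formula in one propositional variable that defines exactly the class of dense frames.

A defining formula is □□s → □s (the C4 axiom).
Suppose □□s→□s is valid. Take Rxy and set V(s)={w : xR²w}. Then □□s at x, so □s at x, so s at y, i.e. ∃z(Rxz∧Rzy).

□□s → □s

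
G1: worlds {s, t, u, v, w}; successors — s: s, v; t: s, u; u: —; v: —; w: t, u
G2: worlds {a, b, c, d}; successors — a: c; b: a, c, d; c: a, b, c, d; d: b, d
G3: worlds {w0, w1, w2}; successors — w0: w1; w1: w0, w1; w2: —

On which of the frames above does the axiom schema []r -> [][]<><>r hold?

G2, G3

This is the axiom for a generalized confluence (Geach) condition; its first-order frame correspondent is forall x forall z (x R^2 z -> exists w (xRw & z R^2 w)).
G1: fails — sR²v but no w* with sRw* and vR²w*.
G2: holds.
G3: holds.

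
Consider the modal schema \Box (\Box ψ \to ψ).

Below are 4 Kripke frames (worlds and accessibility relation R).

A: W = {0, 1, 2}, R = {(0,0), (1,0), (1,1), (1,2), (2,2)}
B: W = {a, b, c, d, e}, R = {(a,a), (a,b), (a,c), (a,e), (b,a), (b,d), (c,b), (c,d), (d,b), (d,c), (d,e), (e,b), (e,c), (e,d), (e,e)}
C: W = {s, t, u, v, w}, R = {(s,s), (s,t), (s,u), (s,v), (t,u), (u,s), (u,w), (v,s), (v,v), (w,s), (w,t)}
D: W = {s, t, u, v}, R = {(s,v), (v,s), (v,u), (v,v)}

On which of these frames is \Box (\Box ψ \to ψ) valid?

Frame correspondent (Sahlqvist): \forall x \forall y (Rxy \to Ryy) — i.e. shift-reflexivity.
A: condition met.
B: fails — Rcd but not Rdd.
C: fails — Rwt but not Rtt.
D: fails — Rvu but not Ruu.

A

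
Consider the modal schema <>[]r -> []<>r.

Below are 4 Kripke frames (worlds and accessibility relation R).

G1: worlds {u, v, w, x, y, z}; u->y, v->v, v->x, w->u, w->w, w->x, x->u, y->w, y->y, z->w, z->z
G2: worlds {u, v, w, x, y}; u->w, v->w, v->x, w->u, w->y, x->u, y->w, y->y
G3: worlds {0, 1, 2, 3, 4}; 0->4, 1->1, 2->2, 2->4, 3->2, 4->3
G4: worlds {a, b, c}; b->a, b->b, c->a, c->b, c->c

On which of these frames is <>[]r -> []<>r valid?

G2

This is the axiom for convergence; its first-order frame correspondent is forall x forall y forall z (Rxy & Rxz -> exists w (Ryw & Rzw)).
G1: fails — Rvv and Rvx but v and x have no common successor.
G2: condition met.
G3: fails — R22 and R24 but 2 and 4 have no common successor.
G4: fails — Rbb and Rba but b and a have no common successor.
Valid on: G2.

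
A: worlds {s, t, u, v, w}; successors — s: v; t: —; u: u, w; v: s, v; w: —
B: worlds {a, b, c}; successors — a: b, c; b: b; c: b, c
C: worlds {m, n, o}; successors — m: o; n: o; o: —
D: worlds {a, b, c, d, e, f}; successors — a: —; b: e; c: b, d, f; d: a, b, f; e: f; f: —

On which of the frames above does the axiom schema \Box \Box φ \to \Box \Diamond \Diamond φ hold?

Frame correspondent (Sahlqvist): \forall x \forall z (xRz \to \exists w (x R^2 w \wedge z R^2 w)) — i.e. a generalized confluence (Geach) condition.
A: fails — uRw but no w* with uR²w* and wR²w*.
B: condition met.
C: fails — mRo but no w with mR²w and oR²w.
D: fails — bRe but no w with bR²w and eR²w.
Valid on: B.

B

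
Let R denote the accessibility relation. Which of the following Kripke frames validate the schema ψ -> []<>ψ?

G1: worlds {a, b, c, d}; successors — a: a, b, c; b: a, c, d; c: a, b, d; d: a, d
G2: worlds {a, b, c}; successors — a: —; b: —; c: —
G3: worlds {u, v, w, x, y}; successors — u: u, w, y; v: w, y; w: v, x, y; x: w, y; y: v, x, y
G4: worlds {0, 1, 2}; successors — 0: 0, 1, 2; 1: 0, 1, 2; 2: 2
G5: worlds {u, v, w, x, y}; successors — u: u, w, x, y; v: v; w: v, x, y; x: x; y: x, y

This is the axiom for symmetry; its first-order frame correspondent is forall x forall y (Rxy -> Ryx).
G1: fails — Rcd but not Rdc.
G2: satisfies the condition.
G3: fails — Ruw but not Rwu.
G4: fails — R02 but not R20.
G5: fails — Ryx but not Rxy.

G2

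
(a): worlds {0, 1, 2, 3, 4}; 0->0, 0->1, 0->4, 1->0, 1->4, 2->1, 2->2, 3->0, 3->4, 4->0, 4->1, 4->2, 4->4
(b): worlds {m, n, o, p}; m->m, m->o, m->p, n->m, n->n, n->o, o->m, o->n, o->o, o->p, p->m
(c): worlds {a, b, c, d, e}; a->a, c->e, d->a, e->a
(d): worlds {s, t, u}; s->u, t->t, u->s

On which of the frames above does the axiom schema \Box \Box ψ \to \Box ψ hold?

Frame correspondent (Sahlqvist): \forall x \forall y (Rxy \to \exists z (Rxz \wedge Rzy)) — i.e. density.
(a): satisfies the condition.
(b): satisfies the condition.
(c): fails — Rce but no z with Rcz and Rze.
(d): fails — Rsu but no z with Rsz and Rzu.

(a), (b)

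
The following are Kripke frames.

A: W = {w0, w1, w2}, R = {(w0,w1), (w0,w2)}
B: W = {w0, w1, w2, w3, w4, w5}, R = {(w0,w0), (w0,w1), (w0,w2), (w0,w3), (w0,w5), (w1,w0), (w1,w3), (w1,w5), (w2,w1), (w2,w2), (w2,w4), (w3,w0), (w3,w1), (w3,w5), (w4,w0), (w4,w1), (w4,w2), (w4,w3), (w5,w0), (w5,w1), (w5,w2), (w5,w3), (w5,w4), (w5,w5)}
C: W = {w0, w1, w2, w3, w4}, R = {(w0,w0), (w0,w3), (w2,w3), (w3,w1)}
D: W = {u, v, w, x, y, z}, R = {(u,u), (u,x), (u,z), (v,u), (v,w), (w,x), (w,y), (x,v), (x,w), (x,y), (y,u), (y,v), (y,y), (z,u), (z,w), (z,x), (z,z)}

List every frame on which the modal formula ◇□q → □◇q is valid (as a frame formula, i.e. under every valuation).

none

Frame correspondent (Sahlqvist): ∀x ∀y ∀z (Rxy ∧ Rxz → ∃w (Ryw ∧ Rzw)) — i.e. convergence.
A: fails — Rw0w1 and Rw0w1 but w1 and w1 have no common successor.
B: fails — Rw0w1 and Rw0w2 but w1 and w2 have no common successor.
C: fails — Rw0w0 and Rw0w3 but w0 and w3 have no common successor.
D: fails — Ruu and Rux but u and x have no common successor.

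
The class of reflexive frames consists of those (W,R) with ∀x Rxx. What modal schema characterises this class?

A defining formula is □ψ → ψ (the T axiom).
Suppose □ψ→ψ is valid. At any x set V(ψ)={w : Rxw}. Then □ψ holds at x, so ψ holds at x, i.e. Rxx.

□ψ → ψ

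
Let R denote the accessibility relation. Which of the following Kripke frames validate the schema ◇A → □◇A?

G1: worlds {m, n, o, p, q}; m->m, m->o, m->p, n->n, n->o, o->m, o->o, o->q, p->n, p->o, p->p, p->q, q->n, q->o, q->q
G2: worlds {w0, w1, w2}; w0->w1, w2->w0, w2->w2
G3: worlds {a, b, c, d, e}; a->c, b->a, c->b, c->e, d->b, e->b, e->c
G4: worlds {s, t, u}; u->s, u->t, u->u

Frame correspondent (Sahlqvist): ∀x ∀y ∀z (Rxy ∧ Rxz → Ryz) — i.e. the Euclidean property.
G1: fails — Rmo and Rmp but not Rop.
G2: fails — Rw0w1 and Rw0w1 but not Rw1w1.
G3: fails — Rac and Rac but not Rcc.
G4: fails — Rus and Rus but not Rss.
Valid on no frame.

none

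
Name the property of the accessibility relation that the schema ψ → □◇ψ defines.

Suppose ψ→□◇ψ is valid. Take Rxy and set V(ψ)={x}. Then ψ at x, so □◇ψ at x, so ◇ψ at y, so some z with Ryz has ψ; z=x, i.e. Ryx.
The converse is a direct semantic check.
So the correspondent is symmetry.

symmetry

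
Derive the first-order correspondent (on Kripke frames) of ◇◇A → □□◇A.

∀x ∀y ∀z ((xR²y ∧ xR²z) → ∃w (y = w ∧ zRw))

This is a Sahlqvist (Geach-type) schema ◇^2□^0A → □^2◇^1A.
Minimal-valuation argument: fix x; take any y with xR^2y and any z with xR^2z. Set V(A) to the set of worlds R-reachable from y in exactly 0 steps. Then □^0A holds at y, so the antecedent holds at x; validity forces ◇^1A at z, giving a w with zR^1w and yR^0w.
First-order correspondent: ∀x ∀y ∀z ((xR²y ∧ xR²z) → ∃w (y = w ∧ zRw)).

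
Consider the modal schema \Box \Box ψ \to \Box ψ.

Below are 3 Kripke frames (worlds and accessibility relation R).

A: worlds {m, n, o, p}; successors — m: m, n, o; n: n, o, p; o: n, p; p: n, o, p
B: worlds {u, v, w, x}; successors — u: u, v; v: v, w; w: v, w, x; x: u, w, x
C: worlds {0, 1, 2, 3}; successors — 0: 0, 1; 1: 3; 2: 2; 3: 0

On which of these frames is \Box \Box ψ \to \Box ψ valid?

A, B

The schema corresponds to density: \forall x \forall y (Rxy \to \exists z (Rxz \wedge Rzy)).
A: holds.
B: holds.
C: fails — R13 but no z with R1z and Rz3.
Valid on: A, B.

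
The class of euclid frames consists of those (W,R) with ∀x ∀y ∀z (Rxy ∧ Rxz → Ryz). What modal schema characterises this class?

◇s → □◇s

A defining formula is ◇s → □◇s (the 5 axiom).
Suppose ◇s→□◇s is valid. Take Rxy, Rxz and set V(s)={y}. Then ◇s at x, so □◇s at x, so ◇s at z, so some w with Rzw has s; w=y, i.e. Rzy. By symmetry of the argument, Ryz.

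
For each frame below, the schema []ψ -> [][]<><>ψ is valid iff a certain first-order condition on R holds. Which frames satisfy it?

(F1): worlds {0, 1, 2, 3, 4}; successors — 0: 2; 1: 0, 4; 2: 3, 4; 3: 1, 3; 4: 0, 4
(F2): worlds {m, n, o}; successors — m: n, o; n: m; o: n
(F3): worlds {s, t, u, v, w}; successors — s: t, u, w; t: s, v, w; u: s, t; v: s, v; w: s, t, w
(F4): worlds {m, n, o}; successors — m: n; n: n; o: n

This is the axiom for a generalized confluence (Geach) condition; its first-order frame correspondent is forall x forall z (x R^2 z -> exists w (xRw & z R^2 w)).
(F1): fails — 0R²3 but no w with 0Rw and 3R²w.
(F2): fails — nR²n but no w with nRw and nR²w.
(F3): ✓.
(F4): ✓.
Valid on: (F3), (F4).

(F3), (F4)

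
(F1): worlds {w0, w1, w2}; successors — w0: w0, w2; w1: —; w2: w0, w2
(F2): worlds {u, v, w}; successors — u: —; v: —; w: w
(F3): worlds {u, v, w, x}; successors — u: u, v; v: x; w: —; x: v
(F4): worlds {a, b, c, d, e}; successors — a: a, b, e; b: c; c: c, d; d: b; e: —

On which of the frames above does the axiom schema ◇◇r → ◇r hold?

(F1), (F2)

Frame correspondent (Sahlqvist): ∀x ∀y ∀z (Rxy ∧ Ryz → Rxz) — i.e. transitivity.
(F1): satisfies the condition.
(F2): satisfies the condition.
(F3): fails — Ruv and Rvx but not Rux.
(F4): fails — Rbc and Rcd but not Rbd.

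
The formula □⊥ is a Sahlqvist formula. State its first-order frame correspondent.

emptiness of R

□⊥ is valid iff no world has any successor (otherwise □⊥ fails at any world with one).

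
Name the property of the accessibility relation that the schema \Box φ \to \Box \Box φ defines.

This is the 4 axiom.
Its frame correspondent is transitivity — \forall x \forall y \forall z (Rxy \wedge Ryz \to Rxz).

transitivity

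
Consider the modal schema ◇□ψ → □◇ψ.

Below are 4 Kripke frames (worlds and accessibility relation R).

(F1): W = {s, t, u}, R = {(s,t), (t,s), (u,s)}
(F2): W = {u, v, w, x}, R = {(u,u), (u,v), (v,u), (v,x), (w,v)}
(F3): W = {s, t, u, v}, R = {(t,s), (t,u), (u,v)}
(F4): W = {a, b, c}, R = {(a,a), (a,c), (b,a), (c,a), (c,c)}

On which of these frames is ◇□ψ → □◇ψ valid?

Frame correspondent (Sahlqvist): ∀x ∀y ∀z (Rxy ∧ Rxz → ∃w (Ryw ∧ Rzw)) — i.e. convergence.
(F1): ✓.
(F2): fails — Rvu and Rvx but u and x have no common successor.
(F3): fails — Rtu and Rts but u and s have no common successor.
(F4): ✓.
Valid on: (F1), (F4).

(F1), (F4)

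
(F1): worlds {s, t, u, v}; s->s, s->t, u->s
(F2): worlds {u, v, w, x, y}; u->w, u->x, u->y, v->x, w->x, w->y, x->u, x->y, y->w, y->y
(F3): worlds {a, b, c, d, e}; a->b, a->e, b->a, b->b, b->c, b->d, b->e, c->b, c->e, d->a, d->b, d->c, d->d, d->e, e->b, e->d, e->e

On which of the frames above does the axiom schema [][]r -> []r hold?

(F1), (F3)

This is the axiom for density; its first-order frame correspondent is forall x forall y (Rxy -> exists z (Rxz & Rzy)).
(F1): condition met.
(F2): fails — Rwx but no z with Rwz and Rzx.
(F3): condition met.
Valid on: (F1), (F3).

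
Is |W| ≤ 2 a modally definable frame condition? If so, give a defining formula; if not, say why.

Not definable by any modal formula

Any modally definable frame class is closed under disjoint unions.
Any modal formula valid on each of 3 disjoint one-world frames is valid on their disjoint union (validity is preserved under disjoint unions). Each one-world frame has |W|=1≤2, but the union has |W|=3.
So no modal formula (or set of formulas) defines exactly the |W|≤2 frames.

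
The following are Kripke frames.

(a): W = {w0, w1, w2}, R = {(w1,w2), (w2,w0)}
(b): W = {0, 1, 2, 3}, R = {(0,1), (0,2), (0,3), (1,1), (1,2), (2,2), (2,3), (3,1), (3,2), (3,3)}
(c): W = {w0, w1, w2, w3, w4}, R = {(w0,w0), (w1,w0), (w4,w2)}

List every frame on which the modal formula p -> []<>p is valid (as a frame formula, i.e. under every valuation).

none

The schema corresponds to symmetry: forall x forall y (Rxy -> Ryx).
(a): fails — Rw1w2 but not Rw2w1.
(b): fails — R02 but not R20.
(c): fails — Rw1w0 but not Rw0w1.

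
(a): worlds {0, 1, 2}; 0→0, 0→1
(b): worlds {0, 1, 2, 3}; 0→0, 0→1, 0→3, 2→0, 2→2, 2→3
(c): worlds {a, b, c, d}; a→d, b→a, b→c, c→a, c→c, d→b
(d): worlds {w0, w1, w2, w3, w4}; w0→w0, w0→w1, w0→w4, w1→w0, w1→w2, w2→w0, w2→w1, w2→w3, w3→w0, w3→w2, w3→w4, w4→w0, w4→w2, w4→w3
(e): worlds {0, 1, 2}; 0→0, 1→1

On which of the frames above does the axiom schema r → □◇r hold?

Frame correspondent (Sahlqvist): ∀x ∀y (Rxy → Ryx) — i.e. symmetry.
(a): fails — R01 but not R10.
(b): fails — R01 but not R10.
(c): fails — Rbc but not Rcb.
(d): fails — Rw3w0 but not Rw0w3.
(e): satisfies the condition.
Valid on: (e).

(e)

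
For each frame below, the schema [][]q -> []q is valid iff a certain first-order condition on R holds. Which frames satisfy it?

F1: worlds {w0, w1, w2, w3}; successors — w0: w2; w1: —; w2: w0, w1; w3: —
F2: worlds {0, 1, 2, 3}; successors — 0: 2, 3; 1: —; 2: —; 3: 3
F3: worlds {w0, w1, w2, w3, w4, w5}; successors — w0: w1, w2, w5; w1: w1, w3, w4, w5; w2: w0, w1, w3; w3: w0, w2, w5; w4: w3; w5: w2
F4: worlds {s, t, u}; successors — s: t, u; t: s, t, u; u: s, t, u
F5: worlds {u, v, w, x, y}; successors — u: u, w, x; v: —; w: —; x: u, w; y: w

The schema corresponds to density: forall x forall y (Rxy -> exists z (Rxz & Rzy)).
F1: fails — Rw0w2 but no z with Rw0z and Rzw2.
F2: fails — R02 but no z with R0z and Rz2.
F3: fails — Rw5w2 but no z with Rw5z and Rzw2.
F4: holds.
F5: fails — Ryw but no z with Ryz and Rzw.
Valid on: F4.

F4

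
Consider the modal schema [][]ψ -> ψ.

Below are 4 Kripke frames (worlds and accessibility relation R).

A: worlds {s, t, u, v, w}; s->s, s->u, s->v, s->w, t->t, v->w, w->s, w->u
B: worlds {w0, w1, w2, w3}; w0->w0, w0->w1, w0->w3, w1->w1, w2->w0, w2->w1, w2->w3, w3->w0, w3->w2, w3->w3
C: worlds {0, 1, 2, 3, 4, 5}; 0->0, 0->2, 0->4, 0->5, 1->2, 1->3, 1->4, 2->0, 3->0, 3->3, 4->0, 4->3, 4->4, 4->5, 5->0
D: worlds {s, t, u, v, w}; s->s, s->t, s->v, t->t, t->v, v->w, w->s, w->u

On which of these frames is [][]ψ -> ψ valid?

B

This is the axiom for a generalized confluence (Geach) condition; its first-order frame correspondent is forall x exists w (x R^2 w & x = w).
A: fails — at u but no w* with uR²w* and u=w*.
B: satisfies the condition.
C: fails — at 1 but no w with 1R²w and 1=w.
D: fails — at u but no w* with uR²w* and u=w*.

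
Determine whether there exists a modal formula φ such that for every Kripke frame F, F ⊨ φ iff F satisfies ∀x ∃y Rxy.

Yes, by □p → ◇p

The condition is seriality. A defining modal formula is □p → ◇p.
Suppose □p→◇p is valid. At any x set V(p)=W. Then □p at x, so ◇p at x, so x has a successor.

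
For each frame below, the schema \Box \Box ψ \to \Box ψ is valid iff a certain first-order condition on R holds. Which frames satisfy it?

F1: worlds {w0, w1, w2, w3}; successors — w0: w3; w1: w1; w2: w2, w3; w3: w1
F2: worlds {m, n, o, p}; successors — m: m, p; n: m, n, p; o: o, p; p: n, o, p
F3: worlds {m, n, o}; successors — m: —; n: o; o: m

Frame correspondent (Sahlqvist): \forall x \forall y (Rxy \to \exists z (Rxz \wedge Rzy)) — i.e. density.
F1: fails — Rw0w3 but no z with Rw0z and Rzw3.
F2: satisfies the condition.
F3: fails — Rno but no z with Rnz and Rzo.
Valid on: F2.

F2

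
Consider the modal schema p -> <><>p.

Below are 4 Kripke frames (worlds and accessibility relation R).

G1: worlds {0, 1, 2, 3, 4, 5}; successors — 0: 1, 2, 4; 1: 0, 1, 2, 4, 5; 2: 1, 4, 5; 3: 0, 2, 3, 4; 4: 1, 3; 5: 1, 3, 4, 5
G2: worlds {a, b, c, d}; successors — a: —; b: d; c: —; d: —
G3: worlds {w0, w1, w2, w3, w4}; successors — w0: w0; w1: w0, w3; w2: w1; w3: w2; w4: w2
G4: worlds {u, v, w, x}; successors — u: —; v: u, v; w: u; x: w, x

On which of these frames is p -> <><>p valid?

G1

This is the axiom for a generalized confluence (Geach) condition; its first-order frame correspondent is forall x exists w (x = w & x R^2 w).
G1: satisfies the condition.
G2: fails — at a but no w with a=w and aR²w.
G3: fails — at w1 but no w with w1=w and w1R²w.
G4: fails — at u but no t with u=t and uR²t.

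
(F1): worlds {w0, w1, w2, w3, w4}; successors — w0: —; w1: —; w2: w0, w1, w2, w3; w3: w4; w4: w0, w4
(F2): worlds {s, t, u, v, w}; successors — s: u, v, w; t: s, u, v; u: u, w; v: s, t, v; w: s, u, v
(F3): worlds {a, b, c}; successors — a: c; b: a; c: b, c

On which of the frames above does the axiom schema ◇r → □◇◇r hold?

(F2)

The schema corresponds to a generalized confluence (Geach) condition: ∀x ∀y ∀z ((xRy ∧ xRz) → ∃w (y = w ∧ zR²w)).
(F1): fails — w2Rw0, w2Rw0 but no w with w0=w and w0R²w.
(F2): satisfies the condition.
(F3): fails — bRa, bRa but no w with a=w and aR²w.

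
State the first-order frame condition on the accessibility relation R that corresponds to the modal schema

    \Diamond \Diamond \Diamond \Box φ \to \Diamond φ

This is a Sahlqvist (Geach-type) schema ◇^3□^1φ → □^0◇^1φ.
Minimal-valuation argument: fix x; take any y with xR^3y and any z with xR^0z. Set V(φ) to the set of worlds R-reachable from y in exactly 1 step. Then □^1φ holds at y, so the antecedent holds at x; validity forces ◇^1φ at z, giving a w with zR^1w and yR^1w.
First-order correspondent: \forall x \forall y (x R^3 y \to \exists w (yRw \wedge xRw)).

\forall x \forall y (x R^3 y \to \exists w (yRw \wedge xRw))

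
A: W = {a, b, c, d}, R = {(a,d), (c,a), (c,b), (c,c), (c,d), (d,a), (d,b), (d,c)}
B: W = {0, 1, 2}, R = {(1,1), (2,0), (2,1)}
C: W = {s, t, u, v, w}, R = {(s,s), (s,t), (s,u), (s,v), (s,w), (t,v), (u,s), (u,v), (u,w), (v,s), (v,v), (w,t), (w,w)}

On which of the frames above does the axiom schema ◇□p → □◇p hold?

This is the axiom for convergence; its first-order frame correspondent is ∀x ∀y ∀z (Rxy ∧ Rxz → ∃w (Ryw ∧ Rzw)).
A: fails — Rcc and Rcb but c and b have no common successor.
B: fails — R20 and R20 but 0 and 0 have no common successor.
C: fails — Rsv and Rsw but v and w have no common successor.
Valid on no frame.

none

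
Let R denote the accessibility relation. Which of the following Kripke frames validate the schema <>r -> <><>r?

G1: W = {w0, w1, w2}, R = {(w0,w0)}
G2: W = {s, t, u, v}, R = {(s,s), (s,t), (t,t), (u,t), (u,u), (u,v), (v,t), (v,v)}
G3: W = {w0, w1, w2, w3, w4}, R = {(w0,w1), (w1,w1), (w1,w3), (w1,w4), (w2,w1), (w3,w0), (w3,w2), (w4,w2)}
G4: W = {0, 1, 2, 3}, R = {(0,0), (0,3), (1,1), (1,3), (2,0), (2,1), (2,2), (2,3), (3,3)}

G1, G2, G4

The schema corresponds to a generalized confluence (Geach) condition: forall x forall y (xRy -> exists w (y = w & x R^2 w)).
G1: holds.
G2: holds.
G3: fails — w3Rw0 but no w with w0=w and w3R²w.
G4: holds.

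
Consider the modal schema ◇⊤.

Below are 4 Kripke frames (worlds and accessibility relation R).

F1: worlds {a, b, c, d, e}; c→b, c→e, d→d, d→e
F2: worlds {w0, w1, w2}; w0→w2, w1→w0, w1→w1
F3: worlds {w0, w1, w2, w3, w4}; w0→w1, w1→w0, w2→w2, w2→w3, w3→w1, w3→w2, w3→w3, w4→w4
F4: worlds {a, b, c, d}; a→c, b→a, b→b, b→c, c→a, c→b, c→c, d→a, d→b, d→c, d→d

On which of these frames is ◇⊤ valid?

F3, F4

This is the axiom for seriality; its first-order frame correspondent is ∀x ∃y Rxy.
F1: fails — world a has no successor.
F2: fails — world w2 has no successor.
F3: satisfies the condition.
F4: satisfies the condition.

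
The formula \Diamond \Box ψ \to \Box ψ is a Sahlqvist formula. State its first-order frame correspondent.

the Euclidean property: \forall x \forall y \forall z (Rxy \wedge Rxz \to Ryz)

Equivalently (dual form): ◇ψ → □◇ψ.
Suppose ◇ψ→□◇ψ is valid. Take Rxy, Rxz and set V(ψ)={y}. Then ◇ψ at x, so □◇ψ at x, so ◇ψ at z, so some w with Rzw has ψ; w=y, i.e. Rzy. By symmetry of the argument, Ryz.
The converse is a direct semantic check.
Frame condition: \forall x \forall y \forall z (Rxy \wedge Rxz \to Ryz).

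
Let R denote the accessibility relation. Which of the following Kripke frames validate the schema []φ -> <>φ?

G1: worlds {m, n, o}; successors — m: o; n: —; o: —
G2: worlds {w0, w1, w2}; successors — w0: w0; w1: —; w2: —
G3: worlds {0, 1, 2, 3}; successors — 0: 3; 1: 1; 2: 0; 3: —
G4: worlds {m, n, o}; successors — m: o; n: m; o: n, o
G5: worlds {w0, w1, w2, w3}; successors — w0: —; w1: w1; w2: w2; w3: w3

The schema corresponds to seriality: forall x exists y Rxy.
G1: fails — world n has no successor.
G2: fails — world w1 has no successor.
G3: fails — world 3 has no successor.
G4: ✓.
G5: fails — world w0 has no successor.
Valid on: G4.

G4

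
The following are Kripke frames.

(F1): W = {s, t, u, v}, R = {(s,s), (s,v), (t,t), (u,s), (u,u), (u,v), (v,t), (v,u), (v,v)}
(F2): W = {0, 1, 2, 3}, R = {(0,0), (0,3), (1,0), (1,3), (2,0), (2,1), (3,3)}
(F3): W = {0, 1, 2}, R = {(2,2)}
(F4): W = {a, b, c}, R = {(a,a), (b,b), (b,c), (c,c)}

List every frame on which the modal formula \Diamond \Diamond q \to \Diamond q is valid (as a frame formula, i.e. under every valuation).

Frame correspondent (Sahlqvist): \forall x \forall y \forall z (Rxy \wedge Ryz \to Rxz) — i.e. transitivity.
(F1): fails — Ruv and Rvt but not Rut.
(F2): fails — R20 and R03 but not R23.
(F3): holds.
(F4): holds.
Valid on: (F3), (F4).

(F3), (F4)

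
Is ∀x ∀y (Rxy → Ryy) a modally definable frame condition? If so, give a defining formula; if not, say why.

The condition is shift-reflexivity. A defining modal formula is □(□p → p).
Suppose □(□p→p) is valid. Take Rxy and set V(p)={w : Ryw}. Then at y, □p holds; since □(□p→p) at x, □p→p at y, so p at y, i.e. Ryy.

Definable; □(□p → p) defines it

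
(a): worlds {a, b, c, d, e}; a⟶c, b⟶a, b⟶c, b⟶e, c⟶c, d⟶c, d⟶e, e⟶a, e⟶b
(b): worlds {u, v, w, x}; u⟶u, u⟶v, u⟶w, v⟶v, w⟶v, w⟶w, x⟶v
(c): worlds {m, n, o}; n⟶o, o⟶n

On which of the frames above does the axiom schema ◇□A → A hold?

(c)

Frame correspondent (Sahlqvist): ∀x ∀y (Rxy → Ryx) — i.e. symmetry.
(a): fails — Rbc but not Rcb.
(b): fails — Ruv but not Rvu.
(c): satisfies the condition.
Valid on: (c).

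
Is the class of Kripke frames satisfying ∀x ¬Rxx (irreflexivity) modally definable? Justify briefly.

Modal frame validity is preserved under surjective bounded morphisms.
The 2-cycle (worlds a,b with a→b→a) is irreflexive, and the map sending every world to a single reflexive point • is a surjective bounded morphism (forth: every edge maps to (•,•); back: every world has a successor). So any modal formula valid on the 2-cycle is also valid on the reflexive point, which is not irreflexive.
So the class is not modally definable.

No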